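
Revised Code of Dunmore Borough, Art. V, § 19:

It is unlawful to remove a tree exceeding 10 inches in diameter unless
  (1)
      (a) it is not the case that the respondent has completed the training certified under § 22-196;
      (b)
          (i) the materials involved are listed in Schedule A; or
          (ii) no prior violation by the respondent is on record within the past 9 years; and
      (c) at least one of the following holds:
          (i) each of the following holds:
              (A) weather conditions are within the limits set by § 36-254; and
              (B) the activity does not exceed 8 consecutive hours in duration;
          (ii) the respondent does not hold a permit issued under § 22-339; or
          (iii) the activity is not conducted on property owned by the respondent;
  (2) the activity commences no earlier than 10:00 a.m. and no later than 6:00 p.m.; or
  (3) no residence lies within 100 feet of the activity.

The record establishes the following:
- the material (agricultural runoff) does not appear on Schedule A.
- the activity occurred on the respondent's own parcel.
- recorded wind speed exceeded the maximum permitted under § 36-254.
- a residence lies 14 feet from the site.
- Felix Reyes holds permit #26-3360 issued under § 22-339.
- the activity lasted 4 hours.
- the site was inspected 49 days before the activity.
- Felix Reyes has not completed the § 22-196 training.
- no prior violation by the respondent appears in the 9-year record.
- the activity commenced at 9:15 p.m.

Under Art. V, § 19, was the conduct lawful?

No — unlawful.

(a) not (training certified) — met.
(i) Schedule A material — not met.
(ii) no prior violation — satisfied.
(b): F OR T → true.
(A) weather ok — not satisfied.
(B) ≤ 8 hrs duration — met.
(i): F AND T → false.
(ii) not (holds permit) — not met.
(iii) not (own property) — fails.
(c): F OR F OR F → false.
(1): T AND T AND F → false.
(2) start within hours — fails.
(3) no residence in 100 ft — not satisfied.
Overall = F OR F OR F = false.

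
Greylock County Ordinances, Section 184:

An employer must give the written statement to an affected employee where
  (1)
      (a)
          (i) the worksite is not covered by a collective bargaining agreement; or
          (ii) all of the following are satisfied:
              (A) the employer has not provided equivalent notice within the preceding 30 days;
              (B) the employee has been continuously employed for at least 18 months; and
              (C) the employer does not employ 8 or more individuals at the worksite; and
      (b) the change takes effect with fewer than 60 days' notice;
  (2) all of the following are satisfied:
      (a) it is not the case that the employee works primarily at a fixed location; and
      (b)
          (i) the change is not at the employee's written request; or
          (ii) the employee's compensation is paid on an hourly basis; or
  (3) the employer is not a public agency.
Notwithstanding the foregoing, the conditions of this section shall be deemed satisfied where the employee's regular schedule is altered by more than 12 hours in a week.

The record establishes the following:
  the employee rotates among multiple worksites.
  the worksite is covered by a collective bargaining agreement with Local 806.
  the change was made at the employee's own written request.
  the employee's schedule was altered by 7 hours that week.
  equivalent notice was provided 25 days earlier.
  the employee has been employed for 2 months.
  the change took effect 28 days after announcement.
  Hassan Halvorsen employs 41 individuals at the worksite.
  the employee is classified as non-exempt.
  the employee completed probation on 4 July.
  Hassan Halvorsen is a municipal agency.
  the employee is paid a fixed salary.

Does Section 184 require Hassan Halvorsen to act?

(i) no CBA — not satisfied.
(A) no recent notice — fails.
(B) tenure ≥ 18 mo. — not satisfied.
(C) not (≥ 8 at site) — not satisfied.
So (ii) is not satisfied (F AND F AND F).
(a): F OR F → false.
(b) < 60 days' notice — met.
(1): F AND T → false.
(a) not (fixed location) — met.
(i) not employee-requested — not satisfied.
(ii) hourly-paid — not met.
(b) = F OR F = false.
So (2) is not satisfied (T AND F).
(3) not (public agency) — not met.
Overall: F OR F OR F → false.
Exception (schedule shift > 12h) — not satisfied.
Result: main false OR exception false → false.

No — not required.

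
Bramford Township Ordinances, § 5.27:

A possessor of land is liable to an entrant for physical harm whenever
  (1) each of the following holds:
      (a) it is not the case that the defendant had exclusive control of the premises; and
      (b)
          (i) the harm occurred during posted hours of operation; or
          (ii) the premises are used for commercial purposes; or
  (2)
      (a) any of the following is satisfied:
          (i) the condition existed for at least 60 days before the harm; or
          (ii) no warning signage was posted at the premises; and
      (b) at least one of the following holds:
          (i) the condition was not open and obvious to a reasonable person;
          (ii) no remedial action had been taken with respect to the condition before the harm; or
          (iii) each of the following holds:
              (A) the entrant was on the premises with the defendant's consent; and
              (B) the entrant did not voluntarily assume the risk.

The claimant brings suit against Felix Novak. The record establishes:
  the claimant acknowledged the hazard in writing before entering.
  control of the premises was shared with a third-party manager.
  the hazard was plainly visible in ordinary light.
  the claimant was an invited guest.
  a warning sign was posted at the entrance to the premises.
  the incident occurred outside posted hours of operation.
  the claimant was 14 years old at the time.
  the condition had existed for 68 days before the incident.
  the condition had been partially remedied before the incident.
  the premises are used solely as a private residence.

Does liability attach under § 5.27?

(a) not (exclusive control) — holds.
(i) during posted hours — not satisfied.
(ii) commercial use — not satisfied.
(b): F OR F → false.
(1): T AND F → false.
(i) condition ≥60 days old — satisfied.
(ii) no signage posted — not satisfied.
So (a) is satisfied (T OR F).
(i) not open/obvious — not satisfied.
(ii) no remedial action — fails.
(A) consent to enter — met.
(B) no assumed risk — not satisfied.
(iii): T AND F → false.
(b): F OR F OR F → false.
So (2) is not satisfied (T AND F).
So Overall is not satisfied (F OR F).

No — not liable.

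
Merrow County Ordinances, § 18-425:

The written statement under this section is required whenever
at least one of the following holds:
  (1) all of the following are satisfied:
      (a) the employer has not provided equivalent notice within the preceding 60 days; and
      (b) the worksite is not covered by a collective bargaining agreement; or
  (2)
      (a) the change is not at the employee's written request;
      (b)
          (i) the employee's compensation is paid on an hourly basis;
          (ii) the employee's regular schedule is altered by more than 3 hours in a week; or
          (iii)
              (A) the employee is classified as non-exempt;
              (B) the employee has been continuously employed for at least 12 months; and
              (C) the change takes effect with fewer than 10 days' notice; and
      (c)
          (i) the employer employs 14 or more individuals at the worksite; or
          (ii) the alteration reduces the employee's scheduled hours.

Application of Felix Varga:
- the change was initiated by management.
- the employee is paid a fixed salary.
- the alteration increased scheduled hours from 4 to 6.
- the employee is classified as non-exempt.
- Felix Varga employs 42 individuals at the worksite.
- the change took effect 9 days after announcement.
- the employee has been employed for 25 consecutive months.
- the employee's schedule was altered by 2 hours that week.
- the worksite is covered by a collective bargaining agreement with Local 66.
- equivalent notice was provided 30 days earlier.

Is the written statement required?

(a) no recent notice — not satisfied.
(b) no CBA — not met.
(1) = F AND F = false.
(a) not employee-requested — satisfied.
(i) hourly-paid — not satisfied.
(ii) schedule shift > 3h — not satisfied.
(A) non-exempt — satisfied.
(B) tenure ≥ 12 mo. — met.
(C) < 10 days' notice — met.
So (iii) is satisfied (T AND T AND T).
So (b) is satisfied (F OR F OR T).
(i) ≥ 14 at site — holds.
(ii) hours reduced — not met.
So (c) is satisfied (T OR F).
(2): T AND T AND T → true.
Overall = F OR T = true.

Yes — required.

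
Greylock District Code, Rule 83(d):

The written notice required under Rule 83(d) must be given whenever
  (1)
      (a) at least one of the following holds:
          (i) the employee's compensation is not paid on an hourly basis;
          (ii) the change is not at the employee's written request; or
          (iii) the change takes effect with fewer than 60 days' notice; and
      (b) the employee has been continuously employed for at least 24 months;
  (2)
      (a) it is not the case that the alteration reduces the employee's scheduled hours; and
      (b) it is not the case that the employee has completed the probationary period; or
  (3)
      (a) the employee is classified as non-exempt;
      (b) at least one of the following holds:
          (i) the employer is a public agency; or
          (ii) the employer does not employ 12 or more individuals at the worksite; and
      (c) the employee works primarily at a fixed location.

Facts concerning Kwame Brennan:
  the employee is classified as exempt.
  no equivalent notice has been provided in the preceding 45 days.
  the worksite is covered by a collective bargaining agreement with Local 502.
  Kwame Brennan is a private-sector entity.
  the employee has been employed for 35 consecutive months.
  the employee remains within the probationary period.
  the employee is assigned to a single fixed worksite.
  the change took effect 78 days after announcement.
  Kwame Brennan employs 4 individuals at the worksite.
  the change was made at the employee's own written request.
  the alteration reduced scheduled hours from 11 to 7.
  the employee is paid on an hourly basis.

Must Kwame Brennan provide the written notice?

No — not required.

(i) not (hourly-paid) — fails.
(ii) not employee-requested — not met.
(iii) < 60 days' notice — fails.
So (a) is not satisfied (F OR F OR F).
(b) tenure ≥ 24 mo. — satisfied.
So (1) is not satisfied (F AND T).
(a) not (hours reduced) — fails.
(b) not (past probation) — satisfied.
(2) = F AND T = false.
(a) non-exempt — not met.
(i) public agency — not satisfied.
(ii) not (≥ 12 at site) — met.
(b): F OR T → true.
(c) fixed location — satisfied.
(3) = F AND T AND T = false.
Overall: F OR F OR F → false.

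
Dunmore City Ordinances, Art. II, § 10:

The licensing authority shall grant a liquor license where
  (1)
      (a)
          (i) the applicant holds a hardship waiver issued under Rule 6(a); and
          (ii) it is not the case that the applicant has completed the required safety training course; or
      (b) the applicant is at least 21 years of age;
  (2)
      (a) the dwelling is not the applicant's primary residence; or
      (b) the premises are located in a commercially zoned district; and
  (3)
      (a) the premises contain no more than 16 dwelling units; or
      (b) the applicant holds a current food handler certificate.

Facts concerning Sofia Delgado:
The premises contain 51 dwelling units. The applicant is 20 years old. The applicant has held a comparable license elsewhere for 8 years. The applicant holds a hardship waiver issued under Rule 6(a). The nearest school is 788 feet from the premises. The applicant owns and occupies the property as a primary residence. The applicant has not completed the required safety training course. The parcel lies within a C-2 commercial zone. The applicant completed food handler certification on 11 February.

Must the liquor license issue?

Yes — granted.

(i) hardship waiver — holds.
(ii) not (safety training) — met.
(a) = T AND T = true.
(b) age ≥ 21 — not satisfied.
So (1) is satisfied (T OR F).
(a) not (primary residence) — not met.
(b) commercially zoned — met.
(2): F OR T → true.
(a) ≤ 16 units — not satisfied.
(b) food handler cert. — holds.
(3): F OR T → true.
Overall = T AND T AND T = true.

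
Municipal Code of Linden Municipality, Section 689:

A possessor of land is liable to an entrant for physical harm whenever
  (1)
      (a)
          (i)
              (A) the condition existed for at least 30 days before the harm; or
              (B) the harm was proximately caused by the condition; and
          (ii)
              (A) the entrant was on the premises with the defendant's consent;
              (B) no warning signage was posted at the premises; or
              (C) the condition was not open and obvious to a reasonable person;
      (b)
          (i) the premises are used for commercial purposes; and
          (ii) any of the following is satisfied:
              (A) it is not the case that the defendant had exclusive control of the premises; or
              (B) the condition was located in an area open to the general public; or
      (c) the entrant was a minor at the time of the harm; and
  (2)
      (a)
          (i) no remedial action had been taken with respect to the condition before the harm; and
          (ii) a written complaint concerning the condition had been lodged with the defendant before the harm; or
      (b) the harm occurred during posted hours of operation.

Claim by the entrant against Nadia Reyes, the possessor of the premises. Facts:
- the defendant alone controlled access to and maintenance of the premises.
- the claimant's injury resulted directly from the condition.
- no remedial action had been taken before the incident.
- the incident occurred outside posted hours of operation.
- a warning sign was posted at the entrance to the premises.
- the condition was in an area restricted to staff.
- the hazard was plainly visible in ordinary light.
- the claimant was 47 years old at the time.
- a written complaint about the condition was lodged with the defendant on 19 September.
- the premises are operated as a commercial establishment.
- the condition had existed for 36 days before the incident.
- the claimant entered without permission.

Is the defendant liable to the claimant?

(A) condition ≥30 days old — holds.
(B) proximate cause — met.
So (i) is satisfied (T OR T).
(A) consent to enter — not satisfied.
(B) no signage posted — fails.
(C) not open/obvious — not satisfied.
(ii): F OR F OR F → false.
(a): T AND F → false.
(i) commercial use — met.
(A) not (exclusive control) — fails.
(B) public area — not satisfied.
So (ii) is not satisfied (F OR F).
So (b) is not satisfied (T AND F).
(c) entrant a minor — fails.
(1): F OR F OR F → false.
(i) no remedial action — satisfied.
(ii) complaint lodged — holds.
(a): T AND T → true.
(b) during posted hours — not satisfied.
(2): T OR F → true.
So Overall is not satisfied (F AND T).

No — not liable.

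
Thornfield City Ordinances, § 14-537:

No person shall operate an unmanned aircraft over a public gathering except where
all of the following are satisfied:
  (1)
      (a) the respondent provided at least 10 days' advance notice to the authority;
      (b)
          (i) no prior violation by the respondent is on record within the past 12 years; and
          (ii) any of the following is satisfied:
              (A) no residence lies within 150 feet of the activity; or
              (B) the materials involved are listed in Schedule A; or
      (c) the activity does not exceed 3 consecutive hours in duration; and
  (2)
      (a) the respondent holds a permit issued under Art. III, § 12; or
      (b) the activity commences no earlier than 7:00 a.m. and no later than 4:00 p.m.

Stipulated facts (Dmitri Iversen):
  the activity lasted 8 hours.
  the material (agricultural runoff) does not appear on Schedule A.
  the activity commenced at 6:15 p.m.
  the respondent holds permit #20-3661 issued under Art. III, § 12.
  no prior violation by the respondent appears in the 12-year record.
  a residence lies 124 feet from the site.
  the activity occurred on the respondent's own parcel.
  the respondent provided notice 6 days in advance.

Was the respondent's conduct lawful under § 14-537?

(a) ≥10 days' notice — fails.
(i) no prior violation — satisfied.
(A) no residence in 150 ft — fails.
(B) Schedule A material — fails.
(ii): F OR F → false.
(b): T AND F → false.
(c) ≤ 3 hrs duration — not satisfied.
(1): F OR F OR F → false.
(a) holds permit — holds.
(b) start within hours — fails.
(2): T OR F → true.
Overall: F AND T → false.

No — unlawful.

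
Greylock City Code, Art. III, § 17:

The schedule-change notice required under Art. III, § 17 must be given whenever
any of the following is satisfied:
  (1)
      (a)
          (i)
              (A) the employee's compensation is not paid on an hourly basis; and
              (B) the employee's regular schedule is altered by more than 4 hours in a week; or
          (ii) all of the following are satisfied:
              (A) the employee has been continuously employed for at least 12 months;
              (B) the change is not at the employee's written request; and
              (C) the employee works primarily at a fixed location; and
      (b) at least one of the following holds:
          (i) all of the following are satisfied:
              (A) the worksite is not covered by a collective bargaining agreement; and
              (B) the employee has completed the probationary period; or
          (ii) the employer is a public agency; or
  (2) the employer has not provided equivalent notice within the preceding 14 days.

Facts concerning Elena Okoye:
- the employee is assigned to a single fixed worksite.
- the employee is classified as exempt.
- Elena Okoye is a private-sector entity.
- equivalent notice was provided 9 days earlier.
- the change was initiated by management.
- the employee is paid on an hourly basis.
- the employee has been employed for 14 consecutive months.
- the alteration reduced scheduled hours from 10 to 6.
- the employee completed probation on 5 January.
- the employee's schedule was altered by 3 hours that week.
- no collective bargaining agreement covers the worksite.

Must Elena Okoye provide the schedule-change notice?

(A) not (hourly-paid) — not met.
(B) schedule shift > 4h — not met.
So (i) is not satisfied (F AND F).
(A) tenure ≥ 12 mo. — met.
(B) not employee-requested — met.
(C) fixed location — met.
So (ii) is satisfied (T AND T AND T).
(a) = F OR T = true.
(A) no CBA — met.
(B) past probation — holds.
(i) = T AND T = true.
(ii) public agency — not satisfied.
(b): T OR F → true.
(1): T AND T → true.
(2) no recent notice — fails.
So Overall is satisfied (T OR F).

Yes — required.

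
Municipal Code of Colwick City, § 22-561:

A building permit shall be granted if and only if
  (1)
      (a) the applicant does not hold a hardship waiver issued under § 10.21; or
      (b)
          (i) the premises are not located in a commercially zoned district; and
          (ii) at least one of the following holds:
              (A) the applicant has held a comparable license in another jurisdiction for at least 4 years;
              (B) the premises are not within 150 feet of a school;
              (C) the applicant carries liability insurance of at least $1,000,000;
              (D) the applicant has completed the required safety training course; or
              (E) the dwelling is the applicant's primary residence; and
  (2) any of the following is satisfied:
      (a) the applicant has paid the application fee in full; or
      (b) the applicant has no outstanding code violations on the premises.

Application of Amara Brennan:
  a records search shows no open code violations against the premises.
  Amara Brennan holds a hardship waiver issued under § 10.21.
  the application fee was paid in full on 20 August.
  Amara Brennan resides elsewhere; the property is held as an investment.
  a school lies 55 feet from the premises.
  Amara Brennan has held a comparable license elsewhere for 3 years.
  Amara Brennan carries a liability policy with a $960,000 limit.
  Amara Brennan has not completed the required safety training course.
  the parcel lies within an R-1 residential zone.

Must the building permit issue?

No — denied.

(a) not (hardship waiver) — not met.
(i) not (commercially zoned) — met.
(A) prior license ≥ 4 yr — not satisfied.
(B) ≥150 ft from school — not met.
(C) insurance ≥ $1,000,000 — fails.
(D) safety training — not met.
(E) primary residence — fails.
(ii): F OR F OR F OR F OR F → false.
So (b) is not satisfied (T AND F).
So (1) is not satisfied (F OR F).
(a) fee paid — satisfied.
(b) no code violations — satisfied.
So (2) is satisfied (T OR T).
Overall: F AND T → false.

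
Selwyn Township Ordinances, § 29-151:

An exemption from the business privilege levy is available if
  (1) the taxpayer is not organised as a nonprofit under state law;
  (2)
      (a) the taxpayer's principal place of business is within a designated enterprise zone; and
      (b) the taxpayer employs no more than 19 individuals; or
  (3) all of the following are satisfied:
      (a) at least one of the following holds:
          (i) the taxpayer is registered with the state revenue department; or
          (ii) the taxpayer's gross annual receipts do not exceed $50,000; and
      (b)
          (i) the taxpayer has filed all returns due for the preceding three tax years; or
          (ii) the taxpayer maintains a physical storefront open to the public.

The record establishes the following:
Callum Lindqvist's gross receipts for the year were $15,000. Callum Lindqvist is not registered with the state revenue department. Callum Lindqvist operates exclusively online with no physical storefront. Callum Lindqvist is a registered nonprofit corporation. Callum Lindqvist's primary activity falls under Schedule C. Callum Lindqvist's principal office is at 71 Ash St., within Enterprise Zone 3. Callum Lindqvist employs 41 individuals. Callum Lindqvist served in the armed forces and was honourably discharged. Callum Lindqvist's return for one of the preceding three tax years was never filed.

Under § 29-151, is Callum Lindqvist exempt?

No — not exempt.

(1) not (nonprofit) — fails.
(a) in enterprise zone — holds.
(b) ≤ 19 employees — not satisfied.
(2): T AND F → false.
(i) state-registered — not met.
(ii) receipts ≤ $50,000 — holds.
(a): F OR T → true.
(i) returns current — fails.
(ii) has storefront — fails.
(b): F OR F → false.
(3) = T AND F = false.
Overall: F OR F OR F → false.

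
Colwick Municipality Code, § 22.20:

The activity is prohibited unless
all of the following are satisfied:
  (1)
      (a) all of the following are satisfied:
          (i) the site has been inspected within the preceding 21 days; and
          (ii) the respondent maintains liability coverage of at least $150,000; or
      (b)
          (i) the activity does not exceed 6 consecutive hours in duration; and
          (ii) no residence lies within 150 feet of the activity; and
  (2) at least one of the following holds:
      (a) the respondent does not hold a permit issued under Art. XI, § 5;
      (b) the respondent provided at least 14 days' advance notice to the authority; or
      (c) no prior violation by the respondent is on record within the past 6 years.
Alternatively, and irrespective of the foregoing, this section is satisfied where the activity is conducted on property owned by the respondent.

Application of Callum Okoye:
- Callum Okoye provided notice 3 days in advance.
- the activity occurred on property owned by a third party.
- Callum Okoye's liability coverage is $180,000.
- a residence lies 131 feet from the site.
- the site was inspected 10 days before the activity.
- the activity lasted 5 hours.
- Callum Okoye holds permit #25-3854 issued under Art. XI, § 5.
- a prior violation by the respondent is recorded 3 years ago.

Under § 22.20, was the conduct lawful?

No — unlawful.

(i) site inspected — met.
(ii) coverage ≥ $150,000 — holds.
(a) = T AND T = true.
(i) ≤ 6 hrs duration — holds.
(ii) no residence in 150 ft — fails.
So (b) is not satisfied (T AND F).
(1) = T OR F = true.
(a) not (holds permit) — not satisfied.
(b) ≥14 days' notice — fails.
(c) no prior violation — not met.
(2) = F OR F OR F = false.
So Overall is not satisfied (T AND F).
Exception (own property) — not satisfied.
Result: main false OR exception false → false.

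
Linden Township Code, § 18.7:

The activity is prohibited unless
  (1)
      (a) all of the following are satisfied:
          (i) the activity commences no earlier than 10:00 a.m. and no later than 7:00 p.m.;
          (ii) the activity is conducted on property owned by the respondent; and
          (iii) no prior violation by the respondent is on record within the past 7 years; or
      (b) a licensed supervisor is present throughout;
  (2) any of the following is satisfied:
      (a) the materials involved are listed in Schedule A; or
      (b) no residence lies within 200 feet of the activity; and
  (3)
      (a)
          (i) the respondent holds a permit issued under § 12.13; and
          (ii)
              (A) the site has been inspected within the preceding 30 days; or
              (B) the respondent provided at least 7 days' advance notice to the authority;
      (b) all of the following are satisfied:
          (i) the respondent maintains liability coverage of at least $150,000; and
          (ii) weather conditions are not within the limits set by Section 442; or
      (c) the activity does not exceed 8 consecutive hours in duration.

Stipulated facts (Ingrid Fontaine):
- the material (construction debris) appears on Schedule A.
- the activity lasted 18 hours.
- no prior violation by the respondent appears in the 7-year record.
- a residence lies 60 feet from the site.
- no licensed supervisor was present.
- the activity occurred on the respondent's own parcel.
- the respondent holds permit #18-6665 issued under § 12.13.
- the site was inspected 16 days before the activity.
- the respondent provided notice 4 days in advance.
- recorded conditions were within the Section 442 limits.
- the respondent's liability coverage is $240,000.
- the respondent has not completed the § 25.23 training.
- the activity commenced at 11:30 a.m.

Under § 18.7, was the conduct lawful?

Yes — lawful.

(i) start within hours — met.
(ii) own property — satisfied.
(iii) no prior violation — holds.
(a): T AND T AND T → true.
(b) supervisor present — not satisfied.
(1): T OR F → true.
(a) Schedule A material — met.
(b) no residence in 200 ft — not satisfied.
So (2) is satisfied (T OR F).
(i) holds permit — satisfied.
(A) site inspected — holds.
(B) ≥7 days' notice — not met.
(ii) = T OR F = true.
So (a) is satisfied (T AND T).
(i) coverage ≥ $150,000 — met.
(ii) not (weather ok) — not met.
(b) = T AND F = false.
(c) ≤ 8 hrs duration — not met.
So (3) is satisfied (T OR F OR F).
Overall = T AND T AND T = true.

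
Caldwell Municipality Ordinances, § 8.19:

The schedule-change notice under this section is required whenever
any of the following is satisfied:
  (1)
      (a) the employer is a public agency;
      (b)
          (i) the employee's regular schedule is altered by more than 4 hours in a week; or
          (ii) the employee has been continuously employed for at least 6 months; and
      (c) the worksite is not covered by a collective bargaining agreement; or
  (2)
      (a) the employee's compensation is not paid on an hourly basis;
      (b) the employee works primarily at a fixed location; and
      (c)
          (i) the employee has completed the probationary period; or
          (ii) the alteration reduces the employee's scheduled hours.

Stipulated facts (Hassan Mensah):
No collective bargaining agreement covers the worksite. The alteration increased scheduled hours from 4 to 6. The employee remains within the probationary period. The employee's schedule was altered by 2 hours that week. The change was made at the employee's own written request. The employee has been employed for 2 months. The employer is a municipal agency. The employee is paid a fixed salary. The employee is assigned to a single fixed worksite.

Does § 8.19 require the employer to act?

No — not required.

(a) public agency — met.
(i) schedule shift > 4h — not met.
(ii) tenure ≥ 6 mo. — not met.
(b): F OR F → false.
(c) no CBA — holds.
So (1) is not satisfied (T AND F AND T).
(a) not (hourly-paid) — met.
(b) fixed location — met.
(i) past probation — not met.
(ii) hours reduced — not satisfied.
(c) = F OR F = false.
(2) = T AND T AND F = false.
Overall = F OR F = false.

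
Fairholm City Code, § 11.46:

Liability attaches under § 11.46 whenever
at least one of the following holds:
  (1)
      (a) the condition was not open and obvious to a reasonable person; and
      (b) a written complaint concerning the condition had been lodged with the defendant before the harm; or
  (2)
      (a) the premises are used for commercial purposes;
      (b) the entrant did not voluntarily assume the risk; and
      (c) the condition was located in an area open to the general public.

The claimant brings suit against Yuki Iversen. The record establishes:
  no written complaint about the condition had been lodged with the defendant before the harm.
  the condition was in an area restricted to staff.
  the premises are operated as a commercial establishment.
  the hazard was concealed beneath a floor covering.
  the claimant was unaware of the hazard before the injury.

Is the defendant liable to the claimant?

No — not liable.

(a) not open/obvious — met.
(b) complaint lodged — fails.
So (1) is not satisfied (T AND F).
(a) commercial use — holds.
(b) no assumed risk — met.
(c) public area — not met.
So (2) is not satisfied (T AND T AND F).
Overall = F OR F = false.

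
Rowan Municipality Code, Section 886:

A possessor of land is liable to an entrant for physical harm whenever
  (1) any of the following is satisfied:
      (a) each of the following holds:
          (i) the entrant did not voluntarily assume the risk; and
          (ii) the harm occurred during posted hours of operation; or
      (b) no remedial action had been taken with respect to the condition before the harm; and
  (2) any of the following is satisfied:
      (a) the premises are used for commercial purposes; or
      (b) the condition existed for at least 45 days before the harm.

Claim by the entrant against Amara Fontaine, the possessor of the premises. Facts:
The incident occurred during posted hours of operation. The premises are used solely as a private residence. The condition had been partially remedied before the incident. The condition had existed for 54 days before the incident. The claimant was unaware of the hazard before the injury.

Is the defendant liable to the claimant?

(i) no assumed risk — holds.
(ii) during posted hours — satisfied.
(a): T AND T → true.
(b) no remedial action — not satisfied.
(1) = T OR F = true.
(a) commercial use — not satisfied.
(b) condition ≥45 days old — met.
(2) = F OR T = true.
So Overall is satisfied (T AND T).

Yes — liable.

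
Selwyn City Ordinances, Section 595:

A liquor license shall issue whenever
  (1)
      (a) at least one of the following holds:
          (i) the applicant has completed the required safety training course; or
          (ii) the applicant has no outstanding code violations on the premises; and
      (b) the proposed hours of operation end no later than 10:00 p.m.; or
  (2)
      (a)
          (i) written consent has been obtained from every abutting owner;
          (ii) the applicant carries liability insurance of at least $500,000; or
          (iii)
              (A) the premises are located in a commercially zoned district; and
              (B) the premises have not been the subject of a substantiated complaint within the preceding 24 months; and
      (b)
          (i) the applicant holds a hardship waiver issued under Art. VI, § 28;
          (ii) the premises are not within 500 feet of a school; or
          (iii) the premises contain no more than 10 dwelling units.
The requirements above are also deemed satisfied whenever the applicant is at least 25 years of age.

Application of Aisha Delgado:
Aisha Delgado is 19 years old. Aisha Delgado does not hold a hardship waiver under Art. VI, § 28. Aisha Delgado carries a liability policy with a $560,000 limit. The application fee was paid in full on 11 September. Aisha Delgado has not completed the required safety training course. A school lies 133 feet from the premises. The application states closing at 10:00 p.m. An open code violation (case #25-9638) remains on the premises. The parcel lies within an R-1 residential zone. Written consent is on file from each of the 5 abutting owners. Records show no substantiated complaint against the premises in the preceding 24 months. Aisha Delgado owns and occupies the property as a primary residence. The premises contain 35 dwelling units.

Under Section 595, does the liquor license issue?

No — denied.

(i) safety training — fails.
(ii) no code violations — fails.
(a) = F OR F = false.
(b) closes by 10 p.m. — holds.
(1): F AND T → false.
(i) all abutters consent — holds.
(ii) insurance ≥ $500,000 — satisfied.
(A) commercially zoned — fails.
(B) no complaint in 24 mo. — satisfied.
(iii) = F AND T = false.
So (a) is satisfied (T OR T OR F).
(i) hardship waiver — not satisfied.
(ii) ≥500 ft from school — not satisfied.
(iii) ≤ 10 units — fails.
(b): F OR F OR F → false.
(2) = T AND F = false.
So Overall is not satisfied (F OR F).
Exception (age ≥ 25) — not satisfied.
Result: main false OR exception false → false.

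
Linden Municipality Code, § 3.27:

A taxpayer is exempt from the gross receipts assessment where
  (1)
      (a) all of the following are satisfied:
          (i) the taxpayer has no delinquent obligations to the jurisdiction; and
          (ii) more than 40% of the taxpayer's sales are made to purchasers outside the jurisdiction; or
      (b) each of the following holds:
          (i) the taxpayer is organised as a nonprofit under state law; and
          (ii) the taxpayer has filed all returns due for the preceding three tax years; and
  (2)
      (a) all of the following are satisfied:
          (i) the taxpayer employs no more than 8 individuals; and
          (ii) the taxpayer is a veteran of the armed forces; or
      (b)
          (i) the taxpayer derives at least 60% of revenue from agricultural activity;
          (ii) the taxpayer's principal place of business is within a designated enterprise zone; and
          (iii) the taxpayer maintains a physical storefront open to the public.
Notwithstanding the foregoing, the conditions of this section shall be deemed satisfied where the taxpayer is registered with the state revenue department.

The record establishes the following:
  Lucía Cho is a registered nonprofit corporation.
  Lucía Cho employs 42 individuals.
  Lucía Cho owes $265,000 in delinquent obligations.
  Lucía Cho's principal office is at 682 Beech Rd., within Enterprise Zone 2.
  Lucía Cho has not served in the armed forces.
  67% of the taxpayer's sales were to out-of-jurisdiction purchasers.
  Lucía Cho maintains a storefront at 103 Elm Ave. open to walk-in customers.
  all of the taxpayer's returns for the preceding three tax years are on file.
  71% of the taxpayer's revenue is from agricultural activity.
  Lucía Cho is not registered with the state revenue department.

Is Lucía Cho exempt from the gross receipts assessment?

Yes — exempt.

(i) no delinquency — fails.
(ii) >40% out-of-jur. sales — satisfied.
(a): F AND T → false.
(i) nonprofit — met.
(ii) returns current — holds.
(b): T AND T → true.
So (1) is satisfied (F OR T).
(i) ≤ 8 employees — fails.
(ii) veteran — not met.
(a): F AND F → false.
(i) ≥60% agricultural — met.
(ii) in enterprise zone — holds.
(iii) has storefront — holds.
So (b) is satisfied (T AND T AND T).
So (2) is satisfied (F OR T).
Overall: T AND T → true.
Exception (state-registered) — not satisfied.
Result: main true OR exception false → true.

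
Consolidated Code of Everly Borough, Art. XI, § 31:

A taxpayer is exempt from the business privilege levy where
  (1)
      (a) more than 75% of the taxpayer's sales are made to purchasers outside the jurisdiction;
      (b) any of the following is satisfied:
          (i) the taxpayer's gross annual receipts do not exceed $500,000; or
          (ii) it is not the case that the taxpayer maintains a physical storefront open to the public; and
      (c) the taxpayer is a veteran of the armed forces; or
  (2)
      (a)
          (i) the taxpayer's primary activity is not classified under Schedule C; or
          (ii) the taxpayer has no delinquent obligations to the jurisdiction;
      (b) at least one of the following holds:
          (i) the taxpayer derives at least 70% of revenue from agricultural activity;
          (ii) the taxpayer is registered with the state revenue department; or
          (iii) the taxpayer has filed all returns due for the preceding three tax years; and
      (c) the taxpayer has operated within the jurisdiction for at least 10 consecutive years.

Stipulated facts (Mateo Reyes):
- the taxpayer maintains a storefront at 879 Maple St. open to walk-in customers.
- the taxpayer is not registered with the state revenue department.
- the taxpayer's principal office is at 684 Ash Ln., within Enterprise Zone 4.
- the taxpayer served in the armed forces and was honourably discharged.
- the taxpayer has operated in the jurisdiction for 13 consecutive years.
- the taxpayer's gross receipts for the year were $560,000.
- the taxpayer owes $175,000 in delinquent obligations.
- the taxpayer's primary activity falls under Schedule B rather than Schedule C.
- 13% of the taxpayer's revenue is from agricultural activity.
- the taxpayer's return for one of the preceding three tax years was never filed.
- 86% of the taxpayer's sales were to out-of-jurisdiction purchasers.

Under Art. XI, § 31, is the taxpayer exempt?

(a) >75% out-of-jur. sales — satisfied.
(i) receipts ≤ $500,000 — not met.
(ii) not (has storefront) — not met.
(b) = F OR F = false.
(c) veteran — met.
So (1) is not satisfied (T AND F AND T).
(i) not (Schedule C activity) — holds.
(ii) no delinquency — fails.
(a): T OR F → true.
(i) ≥70% agricultural — not satisfied.
(ii) state-registered — fails.
(iii) returns current — not met.
(b) = F OR F OR F = false.
(c) ≥ 10 yrs in jurisdiction — satisfied.
(2) = T AND F AND T = false.
Overall: F OR F → false.

No — not exempt.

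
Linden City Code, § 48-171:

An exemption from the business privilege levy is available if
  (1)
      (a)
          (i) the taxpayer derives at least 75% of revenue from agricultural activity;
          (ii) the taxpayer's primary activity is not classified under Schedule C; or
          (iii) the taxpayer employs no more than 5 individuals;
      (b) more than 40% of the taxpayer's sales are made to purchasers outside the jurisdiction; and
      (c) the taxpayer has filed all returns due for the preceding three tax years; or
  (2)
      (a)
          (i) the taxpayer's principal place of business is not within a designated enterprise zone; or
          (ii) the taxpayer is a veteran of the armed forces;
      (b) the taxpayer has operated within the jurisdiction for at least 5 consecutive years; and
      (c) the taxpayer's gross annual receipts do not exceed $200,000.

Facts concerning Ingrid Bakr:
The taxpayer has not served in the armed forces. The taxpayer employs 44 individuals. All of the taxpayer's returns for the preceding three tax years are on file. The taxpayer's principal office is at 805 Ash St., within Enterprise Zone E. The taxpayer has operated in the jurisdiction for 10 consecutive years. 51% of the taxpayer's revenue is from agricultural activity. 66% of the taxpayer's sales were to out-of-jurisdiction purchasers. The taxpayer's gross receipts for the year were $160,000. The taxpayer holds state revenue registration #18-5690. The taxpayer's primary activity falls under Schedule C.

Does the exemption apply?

No — not exempt.

(i) ≥75% agricultural — not satisfied.
(ii) not (Schedule C activity) — fails.
(iii) ≤ 5 employees — not met.
(a) = F OR F OR F = false.
(b) >40% out-of-jur. sales — met.
(c) returns current — met.
(1): F AND T AND T → false.
(i) not (in enterprise zone) — not satisfied.
(ii) veteran — fails.
(a) = F OR F = false.
(b) ≥ 5 yrs in jurisdiction — holds.
(c) receipts ≤ $200,000 — holds.
So (2) is not satisfied (F AND T AND T).
So Overall is not satisfied (F OR F).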